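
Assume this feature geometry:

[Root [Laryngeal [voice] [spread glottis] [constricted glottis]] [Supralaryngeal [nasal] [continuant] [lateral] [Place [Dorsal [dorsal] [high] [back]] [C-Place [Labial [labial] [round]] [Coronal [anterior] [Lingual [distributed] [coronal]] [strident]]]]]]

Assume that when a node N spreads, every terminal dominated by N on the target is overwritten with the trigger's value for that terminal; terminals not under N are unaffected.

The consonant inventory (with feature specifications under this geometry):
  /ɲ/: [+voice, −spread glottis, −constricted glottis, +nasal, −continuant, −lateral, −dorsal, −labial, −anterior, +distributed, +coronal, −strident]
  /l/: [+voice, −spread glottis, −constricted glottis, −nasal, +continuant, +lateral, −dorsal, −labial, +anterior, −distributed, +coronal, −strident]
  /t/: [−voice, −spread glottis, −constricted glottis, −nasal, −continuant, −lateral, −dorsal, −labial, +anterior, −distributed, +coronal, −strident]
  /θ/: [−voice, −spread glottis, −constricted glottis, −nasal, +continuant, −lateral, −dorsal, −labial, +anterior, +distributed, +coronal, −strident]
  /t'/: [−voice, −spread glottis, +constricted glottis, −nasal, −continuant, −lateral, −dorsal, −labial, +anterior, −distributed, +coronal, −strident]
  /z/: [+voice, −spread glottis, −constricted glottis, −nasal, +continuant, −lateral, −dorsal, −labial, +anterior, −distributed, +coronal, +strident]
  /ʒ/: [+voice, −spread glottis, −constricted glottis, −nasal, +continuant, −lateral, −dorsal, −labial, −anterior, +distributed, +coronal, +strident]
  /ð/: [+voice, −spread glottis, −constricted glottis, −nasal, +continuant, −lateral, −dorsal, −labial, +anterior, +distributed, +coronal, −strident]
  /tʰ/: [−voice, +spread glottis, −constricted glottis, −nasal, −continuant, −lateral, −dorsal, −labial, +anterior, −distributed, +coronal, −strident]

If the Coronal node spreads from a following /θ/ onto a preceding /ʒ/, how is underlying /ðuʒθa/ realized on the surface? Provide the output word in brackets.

The Coronal node dominates the terminals [anterior], [distributed], [coronal], [strident].
After delinking /ʒ/'s Coronal and linking /θ/'s, the affected terminals become [+anterior], [+distributed], [+coronal], [−strident]; [voice], [spread glottis], [constricted glottis], … (outside Coronal) are retained from /ʒ/.
The resulting bundle matches /ð/ in the inventory; substituting it for /ʒ/ gives [ðuðθa].

[ðuðθa]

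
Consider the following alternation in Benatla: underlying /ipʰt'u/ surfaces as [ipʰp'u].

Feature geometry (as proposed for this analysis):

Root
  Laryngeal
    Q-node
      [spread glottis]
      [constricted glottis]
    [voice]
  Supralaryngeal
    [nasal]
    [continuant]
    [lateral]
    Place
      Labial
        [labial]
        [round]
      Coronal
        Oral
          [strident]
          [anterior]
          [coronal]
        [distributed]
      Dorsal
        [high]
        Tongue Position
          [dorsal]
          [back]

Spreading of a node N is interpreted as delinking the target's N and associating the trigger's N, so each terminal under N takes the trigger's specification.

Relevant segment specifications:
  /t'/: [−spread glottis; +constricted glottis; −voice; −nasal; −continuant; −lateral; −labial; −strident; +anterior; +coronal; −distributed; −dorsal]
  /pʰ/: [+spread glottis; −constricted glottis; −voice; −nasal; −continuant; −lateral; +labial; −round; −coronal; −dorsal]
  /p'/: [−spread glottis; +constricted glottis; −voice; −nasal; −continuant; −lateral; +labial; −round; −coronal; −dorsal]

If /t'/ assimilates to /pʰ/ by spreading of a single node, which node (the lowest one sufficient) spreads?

Comparing /t'/ with its surface form [p'], the features that change are [labial], [round], [coronal], [anterior], [distributed], [strident].
In this geometry the lowest node dominating all of them is Place: every daughter of Place dominates only a proper subset, so no lower node suffices.
Delinking /t'/'s Place and associating /pʰ/'s Place gives precisely the feature bundle of [p'].
[spread glottis], [constricted glottis] stay as in /t'/ although /pʰ/ differs there, so no node dominating them spread; among the remaining candidates Place is the lowest that derives the output.

Place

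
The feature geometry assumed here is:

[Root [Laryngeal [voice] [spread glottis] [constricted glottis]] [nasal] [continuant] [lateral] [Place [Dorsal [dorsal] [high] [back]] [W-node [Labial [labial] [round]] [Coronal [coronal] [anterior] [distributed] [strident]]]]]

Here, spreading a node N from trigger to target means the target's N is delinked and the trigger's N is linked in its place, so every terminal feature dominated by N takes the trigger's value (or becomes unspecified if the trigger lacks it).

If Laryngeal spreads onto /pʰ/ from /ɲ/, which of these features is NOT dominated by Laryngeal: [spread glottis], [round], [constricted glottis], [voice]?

Under this geometry, Laryngeal contains [voice], [spread glottis], [constricted glottis].
Spreading Laryngeal replaces [constricted glottis], [spread glottis], [voice] with the trigger's values, since each sits inside the Laryngeal constituent.
[round] is not within the Laryngeal subtree (it hangs from Labial), so /pʰ/'s [round] value survives.

[round]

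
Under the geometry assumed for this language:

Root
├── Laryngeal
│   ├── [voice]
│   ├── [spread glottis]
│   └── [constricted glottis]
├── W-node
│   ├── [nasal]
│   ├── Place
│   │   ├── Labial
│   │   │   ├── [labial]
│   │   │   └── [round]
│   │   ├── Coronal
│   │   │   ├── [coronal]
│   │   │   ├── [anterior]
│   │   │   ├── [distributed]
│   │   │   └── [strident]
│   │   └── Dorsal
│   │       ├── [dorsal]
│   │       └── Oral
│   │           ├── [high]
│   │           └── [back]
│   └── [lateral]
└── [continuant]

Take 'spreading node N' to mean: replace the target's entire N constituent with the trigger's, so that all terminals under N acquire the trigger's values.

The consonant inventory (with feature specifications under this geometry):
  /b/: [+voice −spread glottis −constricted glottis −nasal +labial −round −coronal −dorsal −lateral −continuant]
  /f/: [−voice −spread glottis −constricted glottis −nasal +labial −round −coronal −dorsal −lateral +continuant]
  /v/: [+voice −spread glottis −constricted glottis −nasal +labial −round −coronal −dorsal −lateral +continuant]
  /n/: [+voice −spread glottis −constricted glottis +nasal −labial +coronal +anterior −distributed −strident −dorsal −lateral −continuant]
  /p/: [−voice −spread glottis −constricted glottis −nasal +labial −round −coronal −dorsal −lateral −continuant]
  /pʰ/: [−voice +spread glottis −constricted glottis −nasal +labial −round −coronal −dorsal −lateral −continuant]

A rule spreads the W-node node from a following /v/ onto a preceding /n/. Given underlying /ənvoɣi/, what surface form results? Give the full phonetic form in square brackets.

[əbvoɣi]

Terminals under W-node in this geometry: [nasal], [labial], [round], [coronal], [anterior], [distributed], [strident], [dorsal], [high], [back], [lateral].
Spreading W-node from /v/ onto /n/ replaces those values with /v/'s: [−nasal], [+labial], [−round], [−coronal], [−dorsal], [−lateral]. Features outside W-node ([voice], [spread glottis], [constricted glottis], …) stay as in /n/.
Among the inventory, only /b/ has exactly this specification, giving the surface form [əbvoɣi].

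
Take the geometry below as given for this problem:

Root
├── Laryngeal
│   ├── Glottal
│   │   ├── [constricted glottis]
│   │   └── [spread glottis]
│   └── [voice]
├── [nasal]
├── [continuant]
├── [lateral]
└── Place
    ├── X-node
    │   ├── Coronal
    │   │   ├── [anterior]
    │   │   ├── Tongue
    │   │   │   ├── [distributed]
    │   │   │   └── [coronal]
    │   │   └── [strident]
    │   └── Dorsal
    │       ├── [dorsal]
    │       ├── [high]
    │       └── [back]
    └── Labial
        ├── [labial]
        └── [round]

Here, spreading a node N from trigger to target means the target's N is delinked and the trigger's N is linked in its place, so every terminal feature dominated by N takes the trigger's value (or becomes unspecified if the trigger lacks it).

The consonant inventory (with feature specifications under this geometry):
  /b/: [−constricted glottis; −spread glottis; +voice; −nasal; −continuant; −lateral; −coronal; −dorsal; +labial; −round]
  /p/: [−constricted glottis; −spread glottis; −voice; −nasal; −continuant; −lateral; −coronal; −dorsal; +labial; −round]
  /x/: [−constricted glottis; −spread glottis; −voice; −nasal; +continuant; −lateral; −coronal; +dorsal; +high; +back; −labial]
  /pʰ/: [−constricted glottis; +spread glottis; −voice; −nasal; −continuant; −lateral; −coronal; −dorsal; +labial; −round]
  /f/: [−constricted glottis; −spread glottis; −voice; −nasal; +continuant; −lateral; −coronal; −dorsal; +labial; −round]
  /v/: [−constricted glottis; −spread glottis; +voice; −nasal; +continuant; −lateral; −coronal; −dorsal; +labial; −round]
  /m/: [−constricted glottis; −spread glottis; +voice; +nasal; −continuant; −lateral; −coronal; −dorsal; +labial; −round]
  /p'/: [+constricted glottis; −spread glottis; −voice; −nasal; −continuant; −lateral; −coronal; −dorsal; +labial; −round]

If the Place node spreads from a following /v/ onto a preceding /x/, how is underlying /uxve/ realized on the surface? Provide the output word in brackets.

[ufve]

Terminals under Place in this geometry: [anterior], [distributed], [coronal], [strident], [dorsal], [high], [back], [labial], [round].
After delinking /x/'s Place and linking /v/'s, the affected terminals become [−coronal], [−dorsal], [+labial], [−round]; [constricted glottis], [spread glottis], [voice], … (outside Place) are retained from /x/.
The resulting bundle matches /f/ in the inventory; substituting it for /x/ gives [ufve].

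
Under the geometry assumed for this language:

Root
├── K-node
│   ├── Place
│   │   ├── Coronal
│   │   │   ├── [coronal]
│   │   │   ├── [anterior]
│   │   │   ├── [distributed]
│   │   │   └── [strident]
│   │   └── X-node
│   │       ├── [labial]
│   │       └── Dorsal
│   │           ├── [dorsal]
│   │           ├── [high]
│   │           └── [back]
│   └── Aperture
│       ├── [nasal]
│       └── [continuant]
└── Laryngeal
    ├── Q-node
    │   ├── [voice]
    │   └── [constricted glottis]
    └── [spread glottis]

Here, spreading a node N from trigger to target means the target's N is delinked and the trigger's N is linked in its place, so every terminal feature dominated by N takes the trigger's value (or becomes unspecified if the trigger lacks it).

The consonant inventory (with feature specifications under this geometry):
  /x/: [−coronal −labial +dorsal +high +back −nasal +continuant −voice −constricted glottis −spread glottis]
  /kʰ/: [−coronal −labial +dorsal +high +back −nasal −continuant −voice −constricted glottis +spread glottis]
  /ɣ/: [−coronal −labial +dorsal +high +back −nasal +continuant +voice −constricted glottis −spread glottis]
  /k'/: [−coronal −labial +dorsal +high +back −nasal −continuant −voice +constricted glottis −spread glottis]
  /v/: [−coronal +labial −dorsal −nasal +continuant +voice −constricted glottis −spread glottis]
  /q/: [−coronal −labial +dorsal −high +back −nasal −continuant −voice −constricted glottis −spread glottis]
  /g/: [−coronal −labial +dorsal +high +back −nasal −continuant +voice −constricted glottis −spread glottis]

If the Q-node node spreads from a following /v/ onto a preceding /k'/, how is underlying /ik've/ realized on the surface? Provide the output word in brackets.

[igve]

Terminals under Q-node in this geometry: [voice], [constricted glottis].
The target acquires /v/'s values for everything under Q-node — [+voice], [−constricted glottis] — while keeping its own [coronal], [labial], [dorsal], ….
The resulting bundle matches /g/ in the inventory; substituting it for /k'/ gives [igve].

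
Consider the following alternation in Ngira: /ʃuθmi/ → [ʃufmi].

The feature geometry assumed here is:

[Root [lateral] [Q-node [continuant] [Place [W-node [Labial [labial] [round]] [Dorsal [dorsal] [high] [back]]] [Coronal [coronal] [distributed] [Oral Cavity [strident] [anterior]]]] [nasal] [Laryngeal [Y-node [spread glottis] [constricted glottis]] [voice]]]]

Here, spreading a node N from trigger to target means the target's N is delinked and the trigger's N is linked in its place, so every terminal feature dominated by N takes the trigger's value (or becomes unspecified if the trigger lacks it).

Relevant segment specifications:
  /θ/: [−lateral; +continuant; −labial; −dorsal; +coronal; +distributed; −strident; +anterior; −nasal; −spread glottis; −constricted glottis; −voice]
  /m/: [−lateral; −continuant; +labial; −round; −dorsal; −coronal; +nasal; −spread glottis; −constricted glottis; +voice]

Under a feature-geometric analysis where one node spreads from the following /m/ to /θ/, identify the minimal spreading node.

Place

The alternation /θ/ → [f] changes [labial], [round], [coronal], [anterior], [distributed], [strident] and nothing else.
Tracing each changed feature up the tree, the paths first meet at Place; any lower node misses at least one of them.
If Place spreads, every terminal under it takes /m/'s value, producing [f] as observed.
[continuant], [voice] — on which /m/ differs from /θ/ — are unchanged, so neither Q-node nor anything higher can have spread; the constituent is no larger than Place.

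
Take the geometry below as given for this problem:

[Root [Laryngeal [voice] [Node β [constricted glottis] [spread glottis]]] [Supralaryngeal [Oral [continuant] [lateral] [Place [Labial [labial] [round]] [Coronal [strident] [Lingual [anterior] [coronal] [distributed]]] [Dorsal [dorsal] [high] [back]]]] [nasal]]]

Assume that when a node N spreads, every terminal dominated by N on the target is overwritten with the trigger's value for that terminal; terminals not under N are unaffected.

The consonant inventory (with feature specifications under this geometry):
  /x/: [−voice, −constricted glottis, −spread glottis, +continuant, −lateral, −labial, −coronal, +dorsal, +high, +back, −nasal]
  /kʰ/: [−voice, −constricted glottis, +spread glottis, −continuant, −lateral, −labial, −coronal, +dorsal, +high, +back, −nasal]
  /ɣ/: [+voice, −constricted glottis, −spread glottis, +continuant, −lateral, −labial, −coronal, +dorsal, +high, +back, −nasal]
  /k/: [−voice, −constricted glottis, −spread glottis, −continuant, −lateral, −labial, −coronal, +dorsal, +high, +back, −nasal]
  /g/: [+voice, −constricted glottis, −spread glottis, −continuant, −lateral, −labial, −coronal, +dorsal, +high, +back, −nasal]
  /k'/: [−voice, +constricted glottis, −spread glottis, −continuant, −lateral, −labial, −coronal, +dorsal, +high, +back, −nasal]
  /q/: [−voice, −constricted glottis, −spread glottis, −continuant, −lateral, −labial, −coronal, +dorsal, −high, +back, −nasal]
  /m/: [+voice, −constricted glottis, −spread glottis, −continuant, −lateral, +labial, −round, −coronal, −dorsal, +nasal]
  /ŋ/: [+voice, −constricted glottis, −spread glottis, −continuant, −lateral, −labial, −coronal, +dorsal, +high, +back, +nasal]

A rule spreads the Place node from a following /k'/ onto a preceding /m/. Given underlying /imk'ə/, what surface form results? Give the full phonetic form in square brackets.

Terminals under Place in this geometry: [labial], [round], [strident], [anterior], [coronal], [distributed], [dorsal], [high], [back].
After delinking /m/'s Place and linking /k'/'s, the affected terminals become [−labial], [−coronal], [+dorsal], [+high], [+back]; [voice], [constricted glottis], [spread glottis], … (outside Place) are retained from /m/.
The resulting bundle matches /ŋ/ in the inventory; substituting it for /m/ gives [iŋk'ə].

[iŋk'ə]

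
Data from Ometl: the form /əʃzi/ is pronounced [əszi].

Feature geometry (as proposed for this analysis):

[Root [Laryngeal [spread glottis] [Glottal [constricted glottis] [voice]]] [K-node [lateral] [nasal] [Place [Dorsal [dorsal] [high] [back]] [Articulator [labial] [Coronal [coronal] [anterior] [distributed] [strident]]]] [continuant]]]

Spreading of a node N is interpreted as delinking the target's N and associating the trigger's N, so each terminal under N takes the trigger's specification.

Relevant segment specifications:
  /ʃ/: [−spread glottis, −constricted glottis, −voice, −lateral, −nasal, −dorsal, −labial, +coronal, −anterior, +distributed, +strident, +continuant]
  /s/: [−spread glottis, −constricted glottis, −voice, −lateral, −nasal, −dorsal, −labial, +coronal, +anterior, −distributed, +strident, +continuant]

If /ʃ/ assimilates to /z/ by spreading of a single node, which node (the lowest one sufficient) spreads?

Coronal

Comparing /ʃ/ with its surface form [s], the features that change are [anterior], [distributed].
These terminals are all dominated by Coronal, and no proper subconstituent of Coronal covers them all; Coronal is their lowest common ancestor.
If Coronal spreads, every terminal under it takes /z/'s value, producing [s] as observed.
[voice] stays as in /ʃ/ although /z/ differs there, so no node dominating it spread; among the remaining candidates Coronal is the lowest that derives the output.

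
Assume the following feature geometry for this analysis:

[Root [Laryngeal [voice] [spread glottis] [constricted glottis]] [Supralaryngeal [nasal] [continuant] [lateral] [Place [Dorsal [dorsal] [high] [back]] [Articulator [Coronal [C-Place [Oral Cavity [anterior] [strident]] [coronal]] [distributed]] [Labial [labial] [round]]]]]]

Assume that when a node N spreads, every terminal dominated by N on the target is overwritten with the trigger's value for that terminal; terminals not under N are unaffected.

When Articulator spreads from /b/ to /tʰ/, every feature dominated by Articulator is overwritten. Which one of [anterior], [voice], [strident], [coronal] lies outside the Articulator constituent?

[voice]

Articulator dominates exactly [anterior], [strident], [coronal], [distributed], [labial], [round].
[anterior], [strident], [coronal] all lie under Articulator, so they are overwritten when Articulator spreads.
[voice] is not within the Articulator subtree (it hangs from Laryngeal), so /tʰ/'s [voice] value survives.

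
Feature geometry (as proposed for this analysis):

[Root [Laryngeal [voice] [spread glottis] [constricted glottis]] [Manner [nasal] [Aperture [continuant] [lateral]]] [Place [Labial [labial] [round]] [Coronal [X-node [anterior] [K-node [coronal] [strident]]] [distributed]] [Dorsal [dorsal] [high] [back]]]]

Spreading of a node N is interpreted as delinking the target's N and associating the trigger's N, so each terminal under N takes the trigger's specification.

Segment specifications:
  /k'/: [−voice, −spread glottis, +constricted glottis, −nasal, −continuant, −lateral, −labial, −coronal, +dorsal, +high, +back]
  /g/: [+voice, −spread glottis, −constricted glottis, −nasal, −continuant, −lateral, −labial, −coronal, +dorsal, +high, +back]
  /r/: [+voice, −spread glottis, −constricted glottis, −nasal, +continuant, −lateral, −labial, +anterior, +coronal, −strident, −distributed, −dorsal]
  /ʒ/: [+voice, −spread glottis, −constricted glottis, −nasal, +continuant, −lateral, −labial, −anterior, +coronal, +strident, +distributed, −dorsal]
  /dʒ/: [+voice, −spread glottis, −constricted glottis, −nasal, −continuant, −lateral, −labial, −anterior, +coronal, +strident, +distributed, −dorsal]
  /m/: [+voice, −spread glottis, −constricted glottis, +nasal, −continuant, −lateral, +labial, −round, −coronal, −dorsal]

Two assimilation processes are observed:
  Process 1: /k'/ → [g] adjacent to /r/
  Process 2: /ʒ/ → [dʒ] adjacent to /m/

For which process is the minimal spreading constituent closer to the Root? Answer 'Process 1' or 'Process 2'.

In Process 1, [voice], [constricted glottis] change, so the minimal spreading node is Laryngeal at depth 1.
In Process 2, [continuant] changes, so the minimal spreading node is [continuant] at depth 3.
Laryngeal is closer to Root than [continuant], so Process 1 spreads the higher node.

Process 1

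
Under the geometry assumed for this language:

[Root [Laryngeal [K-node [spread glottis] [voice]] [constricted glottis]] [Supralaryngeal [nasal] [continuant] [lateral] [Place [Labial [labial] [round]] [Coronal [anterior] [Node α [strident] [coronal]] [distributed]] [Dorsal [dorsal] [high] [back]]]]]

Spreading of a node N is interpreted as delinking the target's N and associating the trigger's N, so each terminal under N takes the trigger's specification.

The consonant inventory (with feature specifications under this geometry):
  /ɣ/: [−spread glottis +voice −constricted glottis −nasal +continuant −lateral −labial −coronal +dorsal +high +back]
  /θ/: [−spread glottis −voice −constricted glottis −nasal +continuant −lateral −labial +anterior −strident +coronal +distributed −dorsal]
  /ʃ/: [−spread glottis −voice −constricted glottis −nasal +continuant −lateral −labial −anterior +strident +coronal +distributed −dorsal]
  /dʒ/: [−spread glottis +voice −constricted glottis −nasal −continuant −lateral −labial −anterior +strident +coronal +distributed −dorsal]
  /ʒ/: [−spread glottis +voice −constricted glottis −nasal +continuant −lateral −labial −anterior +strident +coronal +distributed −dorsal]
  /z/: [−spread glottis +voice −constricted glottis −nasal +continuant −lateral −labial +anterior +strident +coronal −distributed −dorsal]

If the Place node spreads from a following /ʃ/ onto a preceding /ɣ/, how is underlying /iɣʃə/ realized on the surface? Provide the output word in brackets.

The Place node dominates the terminals [labial], [round], [anterior], [strident], [coronal], [distributed], [dorsal], [high], [back].
After delinking /ɣ/'s Place and linking /ʃ/'s, the affected terminals become [−labial], [−anterior], [+strident], [+coronal], [+distributed], [−dorsal]; [spread glottis], [voice], [constricted glottis], … (outside Place) are retained from /ɣ/.
The resulting bundle matches /ʒ/ in the inventory; substituting it for /ɣ/ gives [iʒʃə].

[iʒʃə]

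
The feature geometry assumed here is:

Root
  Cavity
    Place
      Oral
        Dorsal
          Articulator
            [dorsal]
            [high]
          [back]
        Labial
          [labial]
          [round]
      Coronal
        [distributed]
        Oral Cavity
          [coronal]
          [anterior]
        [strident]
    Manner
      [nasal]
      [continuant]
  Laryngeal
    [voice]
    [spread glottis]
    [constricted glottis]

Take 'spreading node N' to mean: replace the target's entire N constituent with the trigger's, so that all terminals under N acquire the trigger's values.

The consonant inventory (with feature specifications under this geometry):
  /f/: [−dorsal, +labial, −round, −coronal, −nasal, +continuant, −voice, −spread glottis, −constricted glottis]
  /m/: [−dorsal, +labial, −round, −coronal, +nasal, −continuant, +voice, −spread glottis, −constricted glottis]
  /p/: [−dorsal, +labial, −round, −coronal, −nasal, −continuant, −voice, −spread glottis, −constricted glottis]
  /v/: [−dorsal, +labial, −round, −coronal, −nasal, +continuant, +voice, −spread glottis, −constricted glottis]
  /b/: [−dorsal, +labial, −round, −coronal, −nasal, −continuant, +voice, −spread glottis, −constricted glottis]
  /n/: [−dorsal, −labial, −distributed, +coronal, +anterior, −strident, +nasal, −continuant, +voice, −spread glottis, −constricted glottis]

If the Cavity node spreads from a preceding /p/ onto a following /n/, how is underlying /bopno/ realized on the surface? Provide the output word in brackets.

[bopbo]

The Cavity node dominates the terminals [dorsal], [high], [back], [labial], [round], [distributed], [coronal], [anterior], [strident], [nasal], [continuant].
After delinking /n/'s Cavity and linking /p/'s, the affected terminals become [−dorsal], [+labial], [−round], [−coronal], [−nasal], [−continuant]; [voice], [spread glottis], [constricted glottis] (outside Cavity) are retained from /n/.
Among the inventory, only /b/ has exactly this specification, giving the surface form [bopbo].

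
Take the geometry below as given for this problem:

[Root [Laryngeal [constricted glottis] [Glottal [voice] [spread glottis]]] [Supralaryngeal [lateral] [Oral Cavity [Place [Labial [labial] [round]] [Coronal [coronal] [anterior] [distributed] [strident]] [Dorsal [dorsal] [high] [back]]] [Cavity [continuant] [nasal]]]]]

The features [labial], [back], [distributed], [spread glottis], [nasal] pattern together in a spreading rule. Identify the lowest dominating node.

Root

[labial]: Root > Supralaryngeal > Oral Cavity > Place > Labial > [labial].
[back]: Root > Supralaryngeal > Oral Cavity > Place > Dorsal > [back].
[distributed]: Root > Supralaryngeal > Oral Cavity > Place > Coronal > [distributed].
[spread glottis]: Root > Laryngeal > Glottal > [spread glottis].
[nasal]: Root > Supralaryngeal > Oral Cavity > Cavity > [nasal].
The lowest node appearing on every path is Root; each proper daughter of Root fails to dominate at least one of the listed features.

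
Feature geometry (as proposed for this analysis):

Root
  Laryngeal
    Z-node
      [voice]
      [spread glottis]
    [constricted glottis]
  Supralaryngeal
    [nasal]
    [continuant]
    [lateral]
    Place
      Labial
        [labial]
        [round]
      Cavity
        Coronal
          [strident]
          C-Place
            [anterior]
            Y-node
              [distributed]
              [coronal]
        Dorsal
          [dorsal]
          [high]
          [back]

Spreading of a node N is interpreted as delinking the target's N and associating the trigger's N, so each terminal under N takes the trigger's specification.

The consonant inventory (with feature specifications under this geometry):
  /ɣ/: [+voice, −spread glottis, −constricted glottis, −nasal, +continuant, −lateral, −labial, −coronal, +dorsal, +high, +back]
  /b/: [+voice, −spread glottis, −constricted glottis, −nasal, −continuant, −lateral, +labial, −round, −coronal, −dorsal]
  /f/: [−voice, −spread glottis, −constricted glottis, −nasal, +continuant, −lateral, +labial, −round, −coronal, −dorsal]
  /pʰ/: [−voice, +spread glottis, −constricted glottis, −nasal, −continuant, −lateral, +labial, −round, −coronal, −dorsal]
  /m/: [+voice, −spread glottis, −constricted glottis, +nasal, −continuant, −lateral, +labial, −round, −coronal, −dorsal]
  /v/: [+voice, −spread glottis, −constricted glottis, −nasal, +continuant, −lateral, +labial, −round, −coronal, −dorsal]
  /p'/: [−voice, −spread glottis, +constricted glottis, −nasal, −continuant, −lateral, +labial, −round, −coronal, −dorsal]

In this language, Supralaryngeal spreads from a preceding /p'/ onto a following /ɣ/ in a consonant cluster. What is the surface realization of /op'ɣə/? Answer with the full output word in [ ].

[op'bə]

Supralaryngeal immediately or transitively dominates [nasal], [continuant], [lateral], [labial], [round], [strident], [anterior], [distributed], [coronal], [dorsal], [high], [back].
After delinking /ɣ/'s Supralaryngeal and linking /p'/'s, the affected terminals become [−nasal], [−continuant], [−lateral], [+labial], [−round], [−coronal], [−dorsal]; [voice], [spread glottis], [constricted glottis] (outside Supralaryngeal) are retained from /ɣ/.
The resulting bundle matches /b/ in the inventory; substituting it for /ɣ/ gives [op'bə].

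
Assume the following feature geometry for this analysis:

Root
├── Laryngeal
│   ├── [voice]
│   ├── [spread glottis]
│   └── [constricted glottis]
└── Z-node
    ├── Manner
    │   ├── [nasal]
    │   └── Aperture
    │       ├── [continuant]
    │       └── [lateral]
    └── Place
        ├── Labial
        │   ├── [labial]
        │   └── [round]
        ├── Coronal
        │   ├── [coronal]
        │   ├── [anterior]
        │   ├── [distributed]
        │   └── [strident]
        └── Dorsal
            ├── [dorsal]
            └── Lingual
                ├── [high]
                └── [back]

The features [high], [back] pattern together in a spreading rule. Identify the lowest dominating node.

[high]: Root ▹ Z-node ▹ Place ▹ Dorsal ▹ Lingual ▹ [high].
[back]: Root ▹ Z-node ▹ Place ▹ Dorsal ▹ Lingual ▹ [back].
The listed terminals split across distinct daughters of Lingual, so Lingual itself is the smallest node containing them all.

Lingual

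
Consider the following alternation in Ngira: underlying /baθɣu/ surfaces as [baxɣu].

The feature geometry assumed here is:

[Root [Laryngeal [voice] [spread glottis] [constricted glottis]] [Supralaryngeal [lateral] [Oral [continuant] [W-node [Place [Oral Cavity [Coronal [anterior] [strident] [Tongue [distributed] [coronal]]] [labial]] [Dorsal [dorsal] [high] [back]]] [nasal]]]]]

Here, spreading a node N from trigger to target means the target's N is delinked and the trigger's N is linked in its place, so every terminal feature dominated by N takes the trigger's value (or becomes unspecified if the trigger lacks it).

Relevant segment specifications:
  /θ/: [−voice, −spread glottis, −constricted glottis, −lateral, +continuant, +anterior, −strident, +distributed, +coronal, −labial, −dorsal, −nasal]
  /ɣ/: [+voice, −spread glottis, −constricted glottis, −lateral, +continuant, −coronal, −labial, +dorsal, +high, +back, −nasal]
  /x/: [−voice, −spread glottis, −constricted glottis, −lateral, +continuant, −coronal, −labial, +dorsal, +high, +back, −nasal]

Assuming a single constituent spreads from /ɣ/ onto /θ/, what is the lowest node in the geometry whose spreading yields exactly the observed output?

Place

/θ/ and [x] differ in [coronal], [anterior], [distributed], [strident], [dorsal], [high], [back]; every other specified feature is identical.
The smallest constituent containing every changed terminal is Place — each of its daughters lacks at least one of the affected features.
If Place spreads, every terminal under it takes /ɣ/'s value, producing [x] as observed.
[voice], a feature on which the two segments disagree outside Place, is unchanged — nothing dominating it spread, and Place is the minimal sufficient constituent.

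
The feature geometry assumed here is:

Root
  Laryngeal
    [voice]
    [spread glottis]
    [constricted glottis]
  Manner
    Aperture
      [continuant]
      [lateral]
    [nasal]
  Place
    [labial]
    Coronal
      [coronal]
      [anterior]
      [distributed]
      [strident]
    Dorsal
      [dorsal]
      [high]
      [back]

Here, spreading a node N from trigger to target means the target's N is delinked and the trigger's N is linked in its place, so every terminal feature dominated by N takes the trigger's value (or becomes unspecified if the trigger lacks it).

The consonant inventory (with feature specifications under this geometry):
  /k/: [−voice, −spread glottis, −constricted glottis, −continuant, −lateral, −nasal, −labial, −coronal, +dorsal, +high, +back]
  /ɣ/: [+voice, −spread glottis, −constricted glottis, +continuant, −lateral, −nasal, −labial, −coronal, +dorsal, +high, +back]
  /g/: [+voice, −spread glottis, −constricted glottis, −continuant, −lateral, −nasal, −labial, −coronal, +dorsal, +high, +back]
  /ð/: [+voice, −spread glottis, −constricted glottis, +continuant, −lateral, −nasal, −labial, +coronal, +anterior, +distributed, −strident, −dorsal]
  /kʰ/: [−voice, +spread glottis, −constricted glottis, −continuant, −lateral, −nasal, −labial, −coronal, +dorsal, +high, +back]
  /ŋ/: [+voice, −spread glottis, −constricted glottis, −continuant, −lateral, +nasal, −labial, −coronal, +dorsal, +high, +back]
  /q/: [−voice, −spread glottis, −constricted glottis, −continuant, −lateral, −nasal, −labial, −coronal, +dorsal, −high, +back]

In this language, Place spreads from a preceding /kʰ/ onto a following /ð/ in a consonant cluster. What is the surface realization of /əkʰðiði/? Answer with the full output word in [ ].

[əkʰɣiði]

Terminals under Place in this geometry: [labial], [coronal], [anterior], [distributed], [strident], [dorsal], [high], [back].
Spreading Place from /kʰ/ onto /ð/ replaces those values with /kʰ/'s: [−labial], [−coronal], [+dorsal], [+high], [+back]. Features outside Place ([voice], [spread glottis], [constricted glottis], …) stay as in /ð/.
This feature bundle is that of [ɣ], so /əkʰðiði/ surfaces as [əkʰɣiði].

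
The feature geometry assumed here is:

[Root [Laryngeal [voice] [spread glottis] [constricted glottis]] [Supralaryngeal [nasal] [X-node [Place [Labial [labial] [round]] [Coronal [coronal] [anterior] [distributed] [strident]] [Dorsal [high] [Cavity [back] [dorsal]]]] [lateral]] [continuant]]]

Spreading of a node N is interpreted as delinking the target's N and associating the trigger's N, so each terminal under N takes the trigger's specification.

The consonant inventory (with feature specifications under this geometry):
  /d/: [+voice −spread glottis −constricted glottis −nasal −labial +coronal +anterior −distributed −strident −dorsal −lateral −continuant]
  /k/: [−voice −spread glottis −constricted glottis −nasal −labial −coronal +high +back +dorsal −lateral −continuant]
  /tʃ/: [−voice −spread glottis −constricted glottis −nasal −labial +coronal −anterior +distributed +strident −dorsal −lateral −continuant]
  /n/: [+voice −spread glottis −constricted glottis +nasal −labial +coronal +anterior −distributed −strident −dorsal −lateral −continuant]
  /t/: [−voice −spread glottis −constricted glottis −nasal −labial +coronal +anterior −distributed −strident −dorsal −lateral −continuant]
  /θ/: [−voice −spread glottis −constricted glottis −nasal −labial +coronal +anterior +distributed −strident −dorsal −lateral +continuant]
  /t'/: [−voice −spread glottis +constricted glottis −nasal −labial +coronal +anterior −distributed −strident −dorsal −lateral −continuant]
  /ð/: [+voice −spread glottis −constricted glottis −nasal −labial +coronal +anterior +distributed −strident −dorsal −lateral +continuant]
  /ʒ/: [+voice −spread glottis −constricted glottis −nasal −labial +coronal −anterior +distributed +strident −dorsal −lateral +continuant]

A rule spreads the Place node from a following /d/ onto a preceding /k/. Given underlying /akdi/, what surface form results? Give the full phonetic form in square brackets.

Terminals under Place in this geometry: [labial], [round], [coronal], [anterior], [distributed], [strident], [high], [back], [dorsal].
The target acquires /d/'s values for everything under Place — [−labial], [+coronal], [+anterior], [−distributed], [−strident], [−dorsal] — while keeping its own [voice], [spread glottis], [constricted glottis], ….
The resulting bundle matches /t/ in the inventory; substituting it for /k/ gives [atdi].

[atdi]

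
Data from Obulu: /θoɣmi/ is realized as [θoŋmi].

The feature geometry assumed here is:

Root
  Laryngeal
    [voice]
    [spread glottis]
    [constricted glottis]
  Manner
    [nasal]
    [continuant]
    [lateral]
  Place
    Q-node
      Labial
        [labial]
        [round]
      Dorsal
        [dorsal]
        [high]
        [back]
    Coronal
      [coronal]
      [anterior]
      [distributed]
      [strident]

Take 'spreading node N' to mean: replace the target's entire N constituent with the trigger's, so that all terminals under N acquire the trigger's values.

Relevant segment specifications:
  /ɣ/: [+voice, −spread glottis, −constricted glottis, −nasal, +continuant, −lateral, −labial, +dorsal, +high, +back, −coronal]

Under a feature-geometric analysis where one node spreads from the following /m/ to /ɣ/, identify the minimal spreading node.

Comparing /ɣ/ with its surface form [ŋ], the features that change are [nasal], [continuant].
The smallest constituent containing every changed terminal is Manner — each of its daughters lacks at least one of the affected features.
Spreading Manner from /m/ overwrites each of those terminals with /m/'s values, yielding exactly [ŋ].
Had Root spread, [labial], [dorsal] would have taken /m/'s values; they stay as in /ɣ/, confirming the spreading constituent is exactly Manner.

Manner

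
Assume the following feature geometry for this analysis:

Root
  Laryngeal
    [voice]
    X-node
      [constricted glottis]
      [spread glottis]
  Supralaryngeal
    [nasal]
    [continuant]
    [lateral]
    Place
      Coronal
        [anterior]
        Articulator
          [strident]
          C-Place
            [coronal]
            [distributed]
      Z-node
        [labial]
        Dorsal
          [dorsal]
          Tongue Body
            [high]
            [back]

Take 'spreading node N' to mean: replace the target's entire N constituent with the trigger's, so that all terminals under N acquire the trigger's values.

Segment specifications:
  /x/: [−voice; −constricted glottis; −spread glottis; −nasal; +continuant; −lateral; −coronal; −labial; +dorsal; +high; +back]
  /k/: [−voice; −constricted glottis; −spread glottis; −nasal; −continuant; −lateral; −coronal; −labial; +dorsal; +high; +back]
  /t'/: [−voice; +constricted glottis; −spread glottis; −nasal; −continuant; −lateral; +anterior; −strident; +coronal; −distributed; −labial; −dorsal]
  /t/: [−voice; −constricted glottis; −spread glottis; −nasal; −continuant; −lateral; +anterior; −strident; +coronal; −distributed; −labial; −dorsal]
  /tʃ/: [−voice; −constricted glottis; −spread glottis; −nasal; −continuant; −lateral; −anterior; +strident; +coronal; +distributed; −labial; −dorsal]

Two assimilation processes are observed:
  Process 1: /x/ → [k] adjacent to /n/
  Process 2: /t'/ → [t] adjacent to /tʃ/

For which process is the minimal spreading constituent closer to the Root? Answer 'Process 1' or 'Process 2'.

Process 1

Process 1 alters [continuant]; the lowest dominating node is [continuant] (depth 2 from Root).
Process 2: the feature that changes is [constricted glottis]; the minimal node is [constricted glottis] (depth 3).
[continuant] is closer to Root than [constricted glottis], so Process 1 spreads the higher node.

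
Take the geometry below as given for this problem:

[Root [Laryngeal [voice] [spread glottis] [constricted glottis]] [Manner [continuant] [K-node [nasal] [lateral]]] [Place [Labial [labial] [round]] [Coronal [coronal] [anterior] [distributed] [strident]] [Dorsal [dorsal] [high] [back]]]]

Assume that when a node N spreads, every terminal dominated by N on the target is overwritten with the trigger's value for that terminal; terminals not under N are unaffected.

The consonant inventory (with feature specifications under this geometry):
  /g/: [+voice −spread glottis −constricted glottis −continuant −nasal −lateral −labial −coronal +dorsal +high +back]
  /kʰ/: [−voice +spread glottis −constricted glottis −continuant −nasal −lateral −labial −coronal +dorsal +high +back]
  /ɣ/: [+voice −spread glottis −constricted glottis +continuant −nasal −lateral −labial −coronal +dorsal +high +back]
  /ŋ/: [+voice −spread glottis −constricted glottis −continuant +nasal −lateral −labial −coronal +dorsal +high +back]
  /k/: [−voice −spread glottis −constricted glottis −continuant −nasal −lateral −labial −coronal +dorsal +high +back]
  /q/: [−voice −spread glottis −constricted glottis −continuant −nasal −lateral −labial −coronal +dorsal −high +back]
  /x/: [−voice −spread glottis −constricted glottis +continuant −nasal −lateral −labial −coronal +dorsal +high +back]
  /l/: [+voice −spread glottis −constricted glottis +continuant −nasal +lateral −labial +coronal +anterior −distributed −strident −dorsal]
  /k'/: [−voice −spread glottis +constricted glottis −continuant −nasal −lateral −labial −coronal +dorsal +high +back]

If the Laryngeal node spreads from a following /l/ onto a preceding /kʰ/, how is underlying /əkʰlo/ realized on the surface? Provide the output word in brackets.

Laryngeal immediately or transitively dominates [voice], [spread glottis], [constricted glottis].
The target acquires /l/'s values for everything under Laryngeal — [+voice], [−spread glottis], [−constricted glottis] — while keeping its own [continuant], [nasal], [lateral], ….
Among the inventory, only /g/ has exactly this specification, giving the surface form [əglo].

[əglo]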